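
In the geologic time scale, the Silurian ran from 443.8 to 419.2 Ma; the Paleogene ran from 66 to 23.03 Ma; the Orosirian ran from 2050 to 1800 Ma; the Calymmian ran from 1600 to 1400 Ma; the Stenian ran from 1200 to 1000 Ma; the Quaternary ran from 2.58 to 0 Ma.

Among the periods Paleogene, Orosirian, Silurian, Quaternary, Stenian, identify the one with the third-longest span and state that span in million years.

Start − end for each: Paleogene 66 − 23.03 = 42.97; Orosirian 2050 − 1800 = 250; Silurian 443.8 − 419.2 = 24.6; Quaternary 2.58 − 0 = 2.58; Stenian 1200 − 1000 = 200.
Ranking these from longest: Orosirian > Stenian > Paleogene > Silurian > Quaternary.
Position 3 in that ranking is Paleogene, which lasted 42.97 Myr.

Paleogene, 42.97 million years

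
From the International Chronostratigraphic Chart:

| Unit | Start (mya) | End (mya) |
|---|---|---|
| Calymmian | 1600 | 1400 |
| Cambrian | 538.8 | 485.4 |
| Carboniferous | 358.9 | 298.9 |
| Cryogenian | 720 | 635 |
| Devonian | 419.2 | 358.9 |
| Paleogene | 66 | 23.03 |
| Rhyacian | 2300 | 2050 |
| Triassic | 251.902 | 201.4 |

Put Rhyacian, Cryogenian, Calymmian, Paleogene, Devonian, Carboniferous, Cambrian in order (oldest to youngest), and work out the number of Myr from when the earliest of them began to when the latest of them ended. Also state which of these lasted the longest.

Rhyacian, Calymmian, Cryogenian, Cambrian, Devonian, Carboniferous, Paleogene; total span 2276.97 Myr; longest is Rhyacian

From the excerpt: Rhyacian 2300–2050; Cryogenian 720–635; Calymmian 1600–1400; Paleogene 66–23.03; Devonian 419.2–358.9; Carboniferous 358.9–298.9; Cambrian 538.8–485.4 (Ma).
Larger Ma is earlier, so the oldest is Rhyacian and the youngest is Paleogene; oldest to youngest: Rhyacian, Calymmian, Cryogenian, Cambrian, Devonian, Carboniferous, Paleogene.
Oldest start 2300 minus youngest end 23.03 gives 2276.97 Myr overall.
Individual lengths (start − end): Carboniferous 60; Cryogenian 85; Calymmian 200; Rhyacian 250; Cambrian 53.4; Paleogene 42.97; Devonian 60.3. The largest is Rhyacian at 250 Myr.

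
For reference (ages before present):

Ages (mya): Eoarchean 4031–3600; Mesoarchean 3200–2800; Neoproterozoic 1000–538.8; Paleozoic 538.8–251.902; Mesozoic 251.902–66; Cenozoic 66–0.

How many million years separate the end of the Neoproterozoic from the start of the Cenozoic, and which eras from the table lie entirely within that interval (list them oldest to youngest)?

472.8 million years; Paleozoic, Mesozoic

End of Neoproterozoic = 538.8 Ma; start of Cenozoic = 66 Ma.
Gap = 538.8 − 66 = 472.8 Myr.
Eras wholly inside 538.8–66 Ma: Paleozoic (538.8–251.902), Mesozoic (251.902–66).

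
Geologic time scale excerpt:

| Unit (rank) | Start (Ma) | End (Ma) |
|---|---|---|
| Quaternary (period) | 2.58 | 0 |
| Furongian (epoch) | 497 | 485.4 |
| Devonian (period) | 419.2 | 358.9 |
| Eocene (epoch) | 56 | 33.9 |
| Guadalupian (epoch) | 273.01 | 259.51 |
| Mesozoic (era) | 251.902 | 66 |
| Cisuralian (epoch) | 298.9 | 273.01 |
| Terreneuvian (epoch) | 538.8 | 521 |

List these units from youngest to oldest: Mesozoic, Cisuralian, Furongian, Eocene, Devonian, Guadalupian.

Eocene → Mesozoic → Guadalupian → Cisuralian → Devonian → Furongian

Sorting by start age (ascending Ma, since larger Ma = older): Eocene began 56, Mesozoic began 251.902, Guadalupian began 273.01, Cisuralian began 298.9, Devonian began 419.2, Furongian began 497.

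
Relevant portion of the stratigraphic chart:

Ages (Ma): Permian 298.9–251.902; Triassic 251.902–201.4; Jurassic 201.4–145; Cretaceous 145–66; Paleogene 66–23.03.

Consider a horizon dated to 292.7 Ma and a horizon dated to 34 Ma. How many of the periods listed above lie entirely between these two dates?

The older date is 292.7 Ma and the younger is 34 Ma.
Periods with start < 292.7 and end > 34 Ma: Triassic (251.902–201.4), Jurassic (201.4–145), Cretaceous (145–66).
That is 3 complete periods.

3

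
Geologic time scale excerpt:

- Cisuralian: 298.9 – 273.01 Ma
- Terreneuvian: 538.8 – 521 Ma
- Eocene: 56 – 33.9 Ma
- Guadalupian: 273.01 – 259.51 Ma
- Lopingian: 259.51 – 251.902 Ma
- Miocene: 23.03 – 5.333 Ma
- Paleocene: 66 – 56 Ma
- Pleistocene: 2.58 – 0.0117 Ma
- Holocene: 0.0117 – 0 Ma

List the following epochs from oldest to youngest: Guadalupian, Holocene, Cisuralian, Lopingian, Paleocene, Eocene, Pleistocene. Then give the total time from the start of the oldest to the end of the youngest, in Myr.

Cisuralian, Guadalupian, Lopingian, Paleocene, Eocene, Pleistocene, Holocene; total span 298.9 Myr

Start ages (Ma): Cisuralian 298.9, Guadalupian 273.01, Lopingian 259.51, Paleocene 66, Eocene 56, Pleistocene 2.58, Holocene 0.0117.
Ordered oldest to youngest: Cisuralian, Guadalupian, Lopingian, Paleocene, Eocene, Pleistocene, Holocene.
Span = 298.9 − 0 = 298.9 Myr.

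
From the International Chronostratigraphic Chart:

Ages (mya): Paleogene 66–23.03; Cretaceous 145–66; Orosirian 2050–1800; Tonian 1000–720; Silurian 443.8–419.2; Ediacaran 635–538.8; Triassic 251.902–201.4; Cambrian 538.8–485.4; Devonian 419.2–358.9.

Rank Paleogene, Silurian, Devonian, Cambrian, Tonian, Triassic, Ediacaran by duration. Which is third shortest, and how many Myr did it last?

Durations: Paleogene 42.97; Silurian 24.6; Devonian 60.3; Cambrian 53.4; Tonian 280; Triassic 50.502; Ediacaran 96.2 Myr.
Sorted shortest-first: Silurian (24.6), Paleogene (42.97), Triassic (50.502), Cambrian (53.4), Devonian (60.3), Ediacaran (96.2), Tonian (280).
The third shortest is Triassic at 50.502 Myr.

Triassic, 50.502 million years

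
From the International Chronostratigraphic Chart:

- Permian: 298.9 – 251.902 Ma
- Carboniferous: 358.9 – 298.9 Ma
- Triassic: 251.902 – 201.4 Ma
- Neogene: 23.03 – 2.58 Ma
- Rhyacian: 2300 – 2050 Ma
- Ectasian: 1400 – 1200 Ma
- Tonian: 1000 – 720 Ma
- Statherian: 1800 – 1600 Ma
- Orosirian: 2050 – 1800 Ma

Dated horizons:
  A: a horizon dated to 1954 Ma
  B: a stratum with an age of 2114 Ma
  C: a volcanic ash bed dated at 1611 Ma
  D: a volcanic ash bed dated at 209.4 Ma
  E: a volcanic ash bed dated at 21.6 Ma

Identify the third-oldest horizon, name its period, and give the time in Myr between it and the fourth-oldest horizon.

Larger Ma means older, so oldest first: B 2114 > A 1954 > C 1611 > D 209.4 > E 21.6.
Counting 3 along gives C (1611 Ma); the excerpt puts that inside the Statherian, 1800–1600 Ma.
Next in line is D (209.4 Ma), and 1611 − 209.4 = 1401.6 Myr.

C, in the Statherian; 1401.6 million years to D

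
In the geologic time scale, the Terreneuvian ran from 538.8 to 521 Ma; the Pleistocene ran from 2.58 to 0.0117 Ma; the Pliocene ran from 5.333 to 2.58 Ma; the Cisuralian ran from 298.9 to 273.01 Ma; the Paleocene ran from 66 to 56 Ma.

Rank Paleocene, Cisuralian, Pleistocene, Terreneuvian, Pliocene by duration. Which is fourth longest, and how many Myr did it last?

Pliocene, 2.753 million years

Durations: Paleocene 10; Cisuralian 25.89; Pleistocene 2.5683; Terreneuvian 17.8; Pliocene 2.753 Myr.
Sorted longest-first: Cisuralian (25.89), Terreneuvian (17.8), Paleocene (10), Pliocene (2.753), Pleistocene (2.5683).
The fourth longest is Pliocene at 2.753 Myr.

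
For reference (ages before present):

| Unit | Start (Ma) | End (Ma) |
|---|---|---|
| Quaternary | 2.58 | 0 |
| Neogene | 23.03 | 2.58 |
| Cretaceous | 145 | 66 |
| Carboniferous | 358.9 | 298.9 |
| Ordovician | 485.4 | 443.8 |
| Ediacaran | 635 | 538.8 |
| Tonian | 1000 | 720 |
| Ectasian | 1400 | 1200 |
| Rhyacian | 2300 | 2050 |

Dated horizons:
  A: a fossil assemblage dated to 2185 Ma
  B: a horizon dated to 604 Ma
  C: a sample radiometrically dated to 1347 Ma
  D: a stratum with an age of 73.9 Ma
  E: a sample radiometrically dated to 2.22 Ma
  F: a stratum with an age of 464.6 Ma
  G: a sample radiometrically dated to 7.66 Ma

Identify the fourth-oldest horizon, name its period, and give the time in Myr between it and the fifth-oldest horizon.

F, in the Ordovician; 390.7 million years to D

Sorted oldest-first by Ma: A (2185), C (1347), B (604), F (464.6), D (73.9), G (7.66), E (2.22).
The fourth oldest is F at 464.6 Ma, which lies in 485.4–443.8 Ma: the Ordovician.
The fifth oldest is D at 73.9 Ma; separation = |464.6 − 73.9| = 390.7 Myr.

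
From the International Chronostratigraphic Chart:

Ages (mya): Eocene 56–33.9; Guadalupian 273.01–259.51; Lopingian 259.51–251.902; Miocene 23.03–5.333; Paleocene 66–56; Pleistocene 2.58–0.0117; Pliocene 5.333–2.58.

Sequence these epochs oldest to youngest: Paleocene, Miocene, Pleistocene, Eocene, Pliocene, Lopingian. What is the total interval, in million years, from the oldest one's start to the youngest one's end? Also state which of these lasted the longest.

Start ages (Ma): Lopingian 259.51, Paleocene 66, Eocene 56, Miocene 23.03, Pliocene 5.333, Pleistocene 2.58.
Ordered oldest to youngest: Lopingian, Paleocene, Eocene, Miocene, Pliocene, Pleistocene.
Span = 259.51 − 0.0117 = 259.4983 Myr.
Durations: Pliocene 2.753, Pleistocene 2.5683, Miocene 17.697, Eocene 22.1, Lopingian 7.608, Paleocene 10 → longest is Eocene (22.1 Myr).

Lopingian → Paleocene → Eocene → Miocene → Pliocene → Pleistocene; total span 259.4983 Myr; longest is Eocene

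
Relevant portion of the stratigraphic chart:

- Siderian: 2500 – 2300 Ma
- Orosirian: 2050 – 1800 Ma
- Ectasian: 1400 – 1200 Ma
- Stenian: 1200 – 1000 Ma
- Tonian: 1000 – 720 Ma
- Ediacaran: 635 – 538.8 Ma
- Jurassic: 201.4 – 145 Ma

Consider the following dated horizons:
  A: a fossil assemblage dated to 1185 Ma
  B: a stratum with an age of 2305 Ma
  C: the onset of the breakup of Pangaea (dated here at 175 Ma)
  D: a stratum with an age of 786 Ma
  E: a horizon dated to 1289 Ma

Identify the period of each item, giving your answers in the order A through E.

Match each age against the start–end ranges in the excerpt: A = 1185 Ma → Stenian (1200–1000); B = 2305 Ma → Siderian (2500–2300); C = 175 Ma → Jurassic (201.4–145); D = 786 Ma → Tonian (1000–720); E = 1289 Ma → Ectasian (1400–1200).

A — Stenian; B — Siderian; C — Jurassic; D — Tonian; E — Ectasian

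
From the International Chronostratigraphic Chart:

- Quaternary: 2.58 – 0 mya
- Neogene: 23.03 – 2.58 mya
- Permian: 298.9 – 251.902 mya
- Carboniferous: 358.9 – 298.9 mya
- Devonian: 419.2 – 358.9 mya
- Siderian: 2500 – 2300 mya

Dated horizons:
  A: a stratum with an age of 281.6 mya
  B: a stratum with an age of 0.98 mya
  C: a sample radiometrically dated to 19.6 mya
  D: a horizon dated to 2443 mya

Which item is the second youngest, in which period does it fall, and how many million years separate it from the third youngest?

C, in the Neogene; 262 million years to A

Smaller Ma means younger, so youngest first: B 0.98 < C 19.6 < A 281.6 < D 2443.
Counting 2 along gives C (19.6 Ma); the excerpt puts that inside the Neogene, 23.03–2.58 Ma.
Next in line is A (281.6 Ma), and 281.6 − 19.6 = 262 Myr.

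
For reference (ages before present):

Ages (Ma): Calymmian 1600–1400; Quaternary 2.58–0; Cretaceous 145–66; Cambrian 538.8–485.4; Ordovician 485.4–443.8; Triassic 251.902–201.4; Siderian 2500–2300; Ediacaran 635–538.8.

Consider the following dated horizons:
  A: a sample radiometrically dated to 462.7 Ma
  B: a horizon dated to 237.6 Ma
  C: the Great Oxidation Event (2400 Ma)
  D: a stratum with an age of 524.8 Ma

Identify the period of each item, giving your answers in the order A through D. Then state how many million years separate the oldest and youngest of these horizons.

A — Ordovician; B — Triassic; C — Siderian; D — Cambrian; span 2162.4 million years

Match each age against the start–end ranges in the excerpt: A = 462.7 Ma → Ordovician (485.4–443.8); B = 237.6 Ma → Triassic (251.902–201.4); C = 2400 Ma → Siderian (2500–2300); D = 524.8 Ma → Cambrian (538.8–485.4).
The largest age is 2400 Ma and the smallest is 237.6 Ma; their difference is 2162.4 Myr.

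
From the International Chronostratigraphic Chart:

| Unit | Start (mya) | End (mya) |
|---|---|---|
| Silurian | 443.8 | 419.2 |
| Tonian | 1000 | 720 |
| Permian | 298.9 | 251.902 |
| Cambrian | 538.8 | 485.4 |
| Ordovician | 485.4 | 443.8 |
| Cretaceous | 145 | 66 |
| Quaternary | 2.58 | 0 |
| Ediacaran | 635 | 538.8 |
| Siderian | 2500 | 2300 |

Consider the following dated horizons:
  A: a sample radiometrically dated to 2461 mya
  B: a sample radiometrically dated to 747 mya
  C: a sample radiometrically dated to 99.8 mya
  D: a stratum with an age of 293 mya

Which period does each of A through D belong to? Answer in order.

Match each age against the start–end ranges in the excerpt: A = 2461 Ma → Siderian (2500–2300); B = 747 Ma → Tonian (1000–720); C = 99.8 Ma → Cretaceous (145–66); D = 293 Ma → Permian (298.9–251.902).

A — Siderian; B — Tonian; C — Cretaceous; D — Permian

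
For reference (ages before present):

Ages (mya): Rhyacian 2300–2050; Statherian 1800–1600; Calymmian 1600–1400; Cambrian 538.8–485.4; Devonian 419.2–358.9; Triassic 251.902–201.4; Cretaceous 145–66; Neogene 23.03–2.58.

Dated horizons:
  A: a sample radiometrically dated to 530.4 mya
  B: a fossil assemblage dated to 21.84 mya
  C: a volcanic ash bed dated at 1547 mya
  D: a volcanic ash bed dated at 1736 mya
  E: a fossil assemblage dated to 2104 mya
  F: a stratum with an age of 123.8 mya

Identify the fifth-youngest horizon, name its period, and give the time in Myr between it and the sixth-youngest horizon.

Sorted youngest-first by Ma: B (21.84), F (123.8), A (530.4), C (1547), D (1736), E (2104).
The fifth youngest is D at 1736 Ma, which lies in 1800–1600 Ma: the Statherian.
The sixth youngest is E at 2104 Ma; separation = |1736 − 2104| = 368 Myr.

D, in the Statherian; 368 million years to E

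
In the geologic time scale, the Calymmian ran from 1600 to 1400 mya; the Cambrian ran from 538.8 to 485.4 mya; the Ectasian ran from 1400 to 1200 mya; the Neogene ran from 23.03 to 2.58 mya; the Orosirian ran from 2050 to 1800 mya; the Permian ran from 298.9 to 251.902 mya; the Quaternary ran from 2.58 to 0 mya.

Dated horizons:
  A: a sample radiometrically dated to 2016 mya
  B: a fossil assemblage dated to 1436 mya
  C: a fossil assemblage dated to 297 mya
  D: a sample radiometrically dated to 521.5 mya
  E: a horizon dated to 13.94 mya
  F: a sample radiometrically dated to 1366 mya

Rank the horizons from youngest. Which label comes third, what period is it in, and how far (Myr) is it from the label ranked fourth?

D, in the Cambrian; 844.5 million years to F

Sorted youngest-first by Ma: E (13.94), C (297), D (521.5), F (1366), B (1436), A (2016).
The third youngest is D at 521.5 Ma, which lies in 538.8–485.4 Ma: the Cambrian.
The fourth youngest is F at 1366 Ma; separation = |521.5 − 1366| = 844.5 Myr.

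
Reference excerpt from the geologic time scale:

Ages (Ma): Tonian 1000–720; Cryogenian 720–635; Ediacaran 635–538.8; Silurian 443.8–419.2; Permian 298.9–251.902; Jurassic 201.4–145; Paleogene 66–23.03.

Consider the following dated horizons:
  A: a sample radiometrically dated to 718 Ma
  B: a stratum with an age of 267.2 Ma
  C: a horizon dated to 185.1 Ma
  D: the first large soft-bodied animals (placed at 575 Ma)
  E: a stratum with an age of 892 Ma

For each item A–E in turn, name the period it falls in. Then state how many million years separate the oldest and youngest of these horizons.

A: 718 Ma lies in 720–635 Ma, so Cryogenian.
B: 267.2 Ma lies in 298.9–251.902 Ma, so Permian.
C: 185.1 Ma lies in 201.4–145 Ma, so Jurassic.
D: 575 Ma lies in 635–538.8 Ma, so Ediacaran.
E: 892 Ma lies in 1000–720 Ma, so Tonian.
Oldest = 892 Ma, youngest = 185.1 Ma → span 706.9 Myr.

A — Cryogenian; B — Permian; C — Jurassic; D — Ediacaran; E — Tonian; span 706.9 million years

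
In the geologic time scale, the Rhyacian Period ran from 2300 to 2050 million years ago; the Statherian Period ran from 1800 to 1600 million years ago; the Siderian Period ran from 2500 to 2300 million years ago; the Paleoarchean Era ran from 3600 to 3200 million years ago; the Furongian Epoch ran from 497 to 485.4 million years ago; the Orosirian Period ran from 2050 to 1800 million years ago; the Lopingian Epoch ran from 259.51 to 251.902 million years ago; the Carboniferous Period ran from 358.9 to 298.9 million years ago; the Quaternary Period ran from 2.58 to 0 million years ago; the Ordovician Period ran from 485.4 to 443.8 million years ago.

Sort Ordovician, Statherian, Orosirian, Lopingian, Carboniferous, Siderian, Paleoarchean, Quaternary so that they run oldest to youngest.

Read off each span (Ma): Ordovician 485.4–443.8; Statherian 1800–1600; Orosirian 2050–1800; Lopingian 259.51–251.902; Carboniferous 358.9–298.9; Siderian 2500–2300; Paleoarchean 3600–3200; Quaternary 2.58–0.
Larger Ma is older, so oldest→youngest is Paleoarchean, Siderian, Orosirian, Statherian, Ordovician, Carboniferous, Lopingian, Quaternary.

Paleoarchean, Siderian, Orosirian, Statherian, Ordovician, Carboniferous, Lopingian, Quaternary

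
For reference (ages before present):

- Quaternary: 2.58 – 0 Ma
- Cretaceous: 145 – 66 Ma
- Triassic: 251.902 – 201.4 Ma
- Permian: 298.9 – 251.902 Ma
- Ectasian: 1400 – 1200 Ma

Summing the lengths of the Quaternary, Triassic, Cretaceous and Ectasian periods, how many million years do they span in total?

332.082 million years

Duration is start − end for each: (2.58 − 0) + (251.902 − 201.4) + (145 − 66) + (1400 − 1200).
That is 2.58 + 50.502 + 79 + 200, which totals 332.082 million years.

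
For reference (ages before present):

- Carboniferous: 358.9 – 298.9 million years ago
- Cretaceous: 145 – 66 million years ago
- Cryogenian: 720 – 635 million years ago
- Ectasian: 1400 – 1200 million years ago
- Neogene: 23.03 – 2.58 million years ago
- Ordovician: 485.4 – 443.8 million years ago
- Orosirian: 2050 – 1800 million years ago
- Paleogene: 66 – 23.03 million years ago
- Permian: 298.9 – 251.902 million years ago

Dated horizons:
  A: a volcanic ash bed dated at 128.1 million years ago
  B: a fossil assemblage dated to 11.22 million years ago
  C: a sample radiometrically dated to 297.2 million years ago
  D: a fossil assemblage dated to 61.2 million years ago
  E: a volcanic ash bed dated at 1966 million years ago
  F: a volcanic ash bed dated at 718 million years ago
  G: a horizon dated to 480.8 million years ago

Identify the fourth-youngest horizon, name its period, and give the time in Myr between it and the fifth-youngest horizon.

Sorted youngest-first by Ma: B (11.22), D (61.2), A (128.1), C (297.2), G (480.8), F (718), E (1966).
The fourth youngest is C at 297.2 Ma, which lies in 298.9–251.902 Ma: the Permian.
The fifth youngest is G at 480.8 Ma; separation = |297.2 − 480.8| = 183.6 Myr.

C, in the Permian; 183.6 million years to G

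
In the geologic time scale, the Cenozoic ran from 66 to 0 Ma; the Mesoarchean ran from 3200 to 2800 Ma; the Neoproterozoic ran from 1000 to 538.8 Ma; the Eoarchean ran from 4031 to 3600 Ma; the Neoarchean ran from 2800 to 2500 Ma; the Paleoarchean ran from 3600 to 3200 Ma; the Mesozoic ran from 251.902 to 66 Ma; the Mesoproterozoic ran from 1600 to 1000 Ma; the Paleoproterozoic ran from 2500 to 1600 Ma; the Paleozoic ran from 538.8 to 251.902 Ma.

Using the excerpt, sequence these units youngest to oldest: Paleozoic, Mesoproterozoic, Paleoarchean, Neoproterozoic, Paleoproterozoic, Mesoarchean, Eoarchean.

Read off each span (Ma): Paleozoic 538.8–251.902; Mesoproterozoic 1600–1000; Paleoarchean 3600–3200; Neoproterozoic 1000–538.8; Paleoproterozoic 2500–1600; Mesoarchean 3200–2800; Eoarchean 4031–3600.
Larger Ma is older, so oldest→youngest is Eoarchean, Paleoarchean, Mesoarchean, Paleoproterozoic, Mesoproterozoic, Neoproterozoic, Paleozoic; reverse it for youngest→oldest.

Paleozoic → Neoproterozoic → Mesoproterozoic → Paleoproterozoic → Mesoarchean → Paleoarchean → Eoarchean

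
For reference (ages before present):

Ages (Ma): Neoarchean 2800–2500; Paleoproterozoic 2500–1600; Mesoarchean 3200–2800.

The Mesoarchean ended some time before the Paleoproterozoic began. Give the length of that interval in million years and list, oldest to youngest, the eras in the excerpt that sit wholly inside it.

300 million years; Neoarchean

The Mesoarchean closes at 2800 Ma and the Paleoproterozoic opens at 2500 Ma, so the interval is 2800 − 2500 = 300 Myr.
An era fits inside if it starts at or after 2800 Ma and ends at or before 2500 Ma; oldest first that gives Neoarchean.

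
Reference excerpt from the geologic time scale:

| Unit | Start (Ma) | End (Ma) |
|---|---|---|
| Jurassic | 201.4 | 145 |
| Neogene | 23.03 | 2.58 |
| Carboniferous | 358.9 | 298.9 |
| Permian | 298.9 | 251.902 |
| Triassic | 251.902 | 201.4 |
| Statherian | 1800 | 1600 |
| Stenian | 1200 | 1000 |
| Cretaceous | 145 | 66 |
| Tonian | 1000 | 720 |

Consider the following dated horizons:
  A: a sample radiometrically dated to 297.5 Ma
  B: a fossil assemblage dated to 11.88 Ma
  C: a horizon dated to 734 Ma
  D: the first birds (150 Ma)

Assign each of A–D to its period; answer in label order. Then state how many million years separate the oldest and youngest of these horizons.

A — Permian; B — Neogene; C — Tonian; D — Jurassic; span 722.12 million years

Match each age against the start–end ranges in the excerpt: A = 297.5 Ma → Permian (298.9–251.902); B = 11.88 Ma → Neogene (23.03–2.58); C = 734 Ma → Tonian (1000–720); D = 150 Ma → Jurassic (201.4–145).
The largest age is 734 Ma and the smallest is 11.88 Ma; their difference is 722.12 Myr.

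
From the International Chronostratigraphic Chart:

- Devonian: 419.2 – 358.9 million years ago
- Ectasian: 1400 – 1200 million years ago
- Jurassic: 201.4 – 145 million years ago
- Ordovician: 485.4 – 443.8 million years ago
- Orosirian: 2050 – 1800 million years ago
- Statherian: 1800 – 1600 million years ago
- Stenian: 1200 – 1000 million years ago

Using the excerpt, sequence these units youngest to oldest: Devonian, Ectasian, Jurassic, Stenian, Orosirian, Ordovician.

Jurassic, Devonian, Ordovician, Stenian, Ectasian, Orosirian

Read off each span (Ma): Devonian 419.2–358.9; Ectasian 1400–1200; Jurassic 201.4–145; Stenian 1200–1000; Orosirian 2050–1800; Ordovician 485.4–443.8.
Larger Ma is older, so oldest→youngest is Orosirian, Ectasian, Stenian, Ordovician, Devonian, Jurassic; reverse it for youngest→oldest.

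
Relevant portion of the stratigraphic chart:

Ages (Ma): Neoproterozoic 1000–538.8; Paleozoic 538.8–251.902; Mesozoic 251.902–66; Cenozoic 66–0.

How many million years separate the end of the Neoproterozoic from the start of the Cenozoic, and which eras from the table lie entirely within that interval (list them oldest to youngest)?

The Neoproterozoic closes at 538.8 Ma and the Cenozoic opens at 66 Ma, so the interval is 538.8 − 66 = 472.8 Myr.
An era fits inside if it starts at or after 538.8 Ma and ends at or before 66 Ma; oldest first that gives Paleozoic, Mesozoic.

472.8 million years; Paleozoic, Mesozoic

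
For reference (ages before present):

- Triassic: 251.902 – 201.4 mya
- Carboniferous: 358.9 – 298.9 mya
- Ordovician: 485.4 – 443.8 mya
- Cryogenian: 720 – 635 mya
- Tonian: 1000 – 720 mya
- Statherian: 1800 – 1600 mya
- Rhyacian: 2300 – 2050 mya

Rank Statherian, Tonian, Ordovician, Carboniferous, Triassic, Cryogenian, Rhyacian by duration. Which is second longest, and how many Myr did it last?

Start − end for each: Statherian 1800 − 1600 = 200; Tonian 1000 − 720 = 280; Ordovician 485.4 − 443.8 = 41.6; Carboniferous 358.9 − 298.9 = 60; Triassic 251.902 − 201.4 = 50.502; Cryogenian 720 − 635 = 85; Rhyacian 2300 − 2050 = 250.
Ranking these from longest: Tonian > Rhyacian > Statherian > Cryogenian > Carboniferous > Triassic > Ordovician.
Position 2 in that ranking is Rhyacian, which lasted 250 Myr.

Rhyacian, 250 million years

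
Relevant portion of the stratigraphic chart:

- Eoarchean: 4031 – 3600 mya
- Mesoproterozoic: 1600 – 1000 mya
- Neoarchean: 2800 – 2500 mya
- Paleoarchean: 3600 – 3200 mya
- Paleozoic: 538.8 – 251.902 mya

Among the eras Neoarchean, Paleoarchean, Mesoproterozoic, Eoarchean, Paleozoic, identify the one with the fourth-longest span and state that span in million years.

Start − end for each: Neoarchean 2800 − 2500 = 300; Paleoarchean 3600 − 3200 = 400; Mesoproterozoic 1600 − 1000 = 600; Eoarchean 4031 − 3600 = 431; Paleozoic 538.8 − 251.902 = 286.898.
Ranking these from longest: Mesoproterozoic > Eoarchean > Paleoarchean > Neoarchean > Paleozoic.
Position 4 in that ranking is Neoarchean, which lasted 300 Myr.

Neoarchean, 300 million years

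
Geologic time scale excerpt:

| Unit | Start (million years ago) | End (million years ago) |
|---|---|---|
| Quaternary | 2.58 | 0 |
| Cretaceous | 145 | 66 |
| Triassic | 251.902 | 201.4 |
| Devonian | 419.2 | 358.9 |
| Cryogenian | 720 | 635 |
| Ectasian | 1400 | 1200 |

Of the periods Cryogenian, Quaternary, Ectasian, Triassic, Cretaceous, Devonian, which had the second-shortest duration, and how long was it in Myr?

Triassic, 50.502 million years

Durations: Cryogenian 85; Quaternary 2.58; Ectasian 200; Triassic 50.502; Cretaceous 79; Devonian 60.3 Myr.
Sorted shortest-first: Quaternary (2.58), Triassic (50.502), Devonian (60.3), Cretaceous (79), Cryogenian (85), Ectasian (200).
The second shortest is Triassic at 50.502 Myr.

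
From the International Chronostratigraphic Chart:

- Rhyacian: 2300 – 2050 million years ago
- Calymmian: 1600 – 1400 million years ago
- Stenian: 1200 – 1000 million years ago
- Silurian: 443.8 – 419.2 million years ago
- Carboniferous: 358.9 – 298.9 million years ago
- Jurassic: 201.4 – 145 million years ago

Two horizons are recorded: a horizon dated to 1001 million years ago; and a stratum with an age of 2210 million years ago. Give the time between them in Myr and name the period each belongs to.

Elapsed time: 2210 − 1001 = 1209 Myr.
1001 Ma lies within 1200–1000 Ma: Stenian.
2210 Ma lies within 2300–2050 Ma: Rhyacian.

1209 million years apart; the first in the Stenian, the second in the Rhyacian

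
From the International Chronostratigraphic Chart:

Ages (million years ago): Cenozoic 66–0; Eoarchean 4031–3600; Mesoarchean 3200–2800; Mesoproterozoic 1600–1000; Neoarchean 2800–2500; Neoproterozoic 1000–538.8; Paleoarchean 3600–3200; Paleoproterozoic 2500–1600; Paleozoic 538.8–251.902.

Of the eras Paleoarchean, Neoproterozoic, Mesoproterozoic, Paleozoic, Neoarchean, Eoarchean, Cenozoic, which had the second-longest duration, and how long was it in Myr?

Neoproterozoic, 461.2 million years

Start − end for each: Paleoarchean 3600 − 3200 = 400; Neoproterozoic 1000 − 538.8 = 461.2; Mesoproterozoic 1600 − 1000 = 600; Paleozoic 538.8 − 251.902 = 286.898; Neoarchean 2800 − 2500 = 300; Eoarchean 4031 − 3600 = 431; Cenozoic 66 − 0 = 66.
Ranking these from longest: Mesoproterozoic > Neoproterozoic > Eoarchean > Paleoarchean > Neoarchean > Paleozoic > Cenozoic.
Position 2 in that ranking is Neoproterozoic, which lasted 461.2 Myr.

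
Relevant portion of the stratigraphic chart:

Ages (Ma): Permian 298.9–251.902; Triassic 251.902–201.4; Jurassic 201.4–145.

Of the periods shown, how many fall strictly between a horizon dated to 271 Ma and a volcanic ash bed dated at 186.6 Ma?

1

271 Ma sits inside the Permian (298.9–251.902) and 186.6 Ma inside the Jurassic (201.4–145); neither of those is wholly between the two dates.
The listed periods lying completely between them are Triassic — 1 in all.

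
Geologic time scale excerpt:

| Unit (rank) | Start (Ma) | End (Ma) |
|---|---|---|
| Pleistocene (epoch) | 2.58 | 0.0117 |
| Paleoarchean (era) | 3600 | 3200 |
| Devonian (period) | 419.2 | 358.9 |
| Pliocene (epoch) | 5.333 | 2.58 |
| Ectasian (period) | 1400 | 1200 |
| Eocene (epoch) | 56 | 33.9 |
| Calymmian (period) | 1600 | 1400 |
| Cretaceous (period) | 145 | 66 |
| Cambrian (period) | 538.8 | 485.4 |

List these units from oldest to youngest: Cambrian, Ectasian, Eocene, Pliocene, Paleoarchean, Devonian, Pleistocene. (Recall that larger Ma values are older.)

The oldest of these is Paleoarchean (starts 3600 Ma) and the youngest is Pleistocene (ends 0.0117 Ma).
In between, by decreasing start age: Ectasian (1400), Cambrian (538.8), Devonian (419.2), Eocene (56), Pliocene (5.333).

Paleoarchean, Ectasian, Cambrian, Devonian, Eocene, Pliocene, Pleistocene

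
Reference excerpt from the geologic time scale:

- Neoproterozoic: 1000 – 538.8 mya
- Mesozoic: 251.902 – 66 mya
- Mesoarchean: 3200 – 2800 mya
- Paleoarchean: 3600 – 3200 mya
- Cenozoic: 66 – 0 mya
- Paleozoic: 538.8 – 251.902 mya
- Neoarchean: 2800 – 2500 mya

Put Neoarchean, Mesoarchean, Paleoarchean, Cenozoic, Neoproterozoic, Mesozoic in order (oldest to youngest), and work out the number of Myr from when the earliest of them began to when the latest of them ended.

Start ages (Ma): Paleoarchean 3600, Mesoarchean 3200, Neoarchean 2800, Neoproterozoic 1000, Mesozoic 251.902, Cenozoic 66.
Ordered oldest to youngest: Paleoarchean, Mesoarchean, Neoarchean, Neoproterozoic, Mesozoic, Cenozoic.
Span = 3600 − 0 = 3600 Myr.

Paleoarchean, Mesoarchean, Neoarchean, Neoproterozoic, Mesozoic, Cenozoic; total span 3600 Myr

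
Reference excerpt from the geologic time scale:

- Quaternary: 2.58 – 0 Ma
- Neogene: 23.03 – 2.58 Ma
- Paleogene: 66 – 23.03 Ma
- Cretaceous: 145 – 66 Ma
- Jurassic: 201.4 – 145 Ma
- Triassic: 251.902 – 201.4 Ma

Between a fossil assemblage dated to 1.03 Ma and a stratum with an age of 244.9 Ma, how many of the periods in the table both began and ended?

244.9 Ma sits inside the Triassic (251.902–201.4) and 1.03 Ma inside the Quaternary (2.58–0); neither of those is wholly between the two dates.
The listed periods lying completely between them are Jurassic, Cretaceous, Paleogene, Neogene — 4 in all.

4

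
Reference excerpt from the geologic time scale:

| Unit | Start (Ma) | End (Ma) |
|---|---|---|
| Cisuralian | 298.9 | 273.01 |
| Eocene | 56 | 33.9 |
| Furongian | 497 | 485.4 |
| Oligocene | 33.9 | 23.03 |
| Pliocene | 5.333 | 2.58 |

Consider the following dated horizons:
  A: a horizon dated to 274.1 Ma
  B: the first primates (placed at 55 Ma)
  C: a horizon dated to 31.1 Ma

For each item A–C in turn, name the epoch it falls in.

A: 274.1 Ma lies in 298.9–273.01 Ma, so Cisuralian.
B: 55 Ma lies in 56–33.9 Ma, so Eocene.
C: 31.1 Ma lies in 33.9–23.03 Ma, so Oligocene.

A — Cisuralian; B — Eocene; C — Oligocene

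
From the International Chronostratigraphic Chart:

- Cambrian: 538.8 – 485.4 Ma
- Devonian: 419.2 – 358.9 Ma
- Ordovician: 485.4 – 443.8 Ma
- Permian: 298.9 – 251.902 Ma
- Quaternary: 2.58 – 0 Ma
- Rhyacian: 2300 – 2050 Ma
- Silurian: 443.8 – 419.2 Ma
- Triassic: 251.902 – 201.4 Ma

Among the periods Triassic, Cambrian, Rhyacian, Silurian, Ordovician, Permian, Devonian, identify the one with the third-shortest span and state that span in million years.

Start − end for each: Triassic 251.902 − 201.4 = 50.502; Cambrian 538.8 − 485.4 = 53.4; Rhyacian 2300 − 2050 = 250; Silurian 443.8 − 419.2 = 24.6; Ordovician 485.4 − 443.8 = 41.6; Permian 298.9 − 251.902 = 46.998; Devonian 419.2 − 358.9 = 60.3.
Ranking these from shortest: Silurian < Ordovician < Permian < Triassic < Cambrian < Devonian < Rhyacian.
Position 3 in that ranking is Permian, which lasted 46.998 Myr.

Permian, 46.998 million years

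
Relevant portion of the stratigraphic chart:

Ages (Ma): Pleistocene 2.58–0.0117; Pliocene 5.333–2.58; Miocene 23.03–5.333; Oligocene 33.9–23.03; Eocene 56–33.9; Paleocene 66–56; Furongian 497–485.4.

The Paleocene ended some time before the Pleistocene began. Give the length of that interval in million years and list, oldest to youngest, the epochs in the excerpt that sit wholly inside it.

53.42 million years; Eocene, Oligocene, Miocene, Pliocene

The Paleocene closes at 56 Ma and the Pleistocene opens at 2.58 Ma, so the interval is 56 − 2.58 = 53.42 Myr.
An epoch fits inside if it starts at or after 56 Ma and ends at or before 2.58 Ma; oldest first that gives Eocene, Oligocene, Miocene, Pliocene.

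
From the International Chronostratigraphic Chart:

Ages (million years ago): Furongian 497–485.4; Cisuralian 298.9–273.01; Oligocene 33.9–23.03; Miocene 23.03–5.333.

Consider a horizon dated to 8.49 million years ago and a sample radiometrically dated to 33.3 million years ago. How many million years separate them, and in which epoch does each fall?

Elapsed time: 33.3 − 8.49 = 24.81 Myr.
8.49 Ma lies within 23.03–5.333 Ma: Miocene.
33.3 Ma lies within 33.9–23.03 Ma: Oligocene.

24.81 million years apart; the first in the Miocene, the second in the Oligocene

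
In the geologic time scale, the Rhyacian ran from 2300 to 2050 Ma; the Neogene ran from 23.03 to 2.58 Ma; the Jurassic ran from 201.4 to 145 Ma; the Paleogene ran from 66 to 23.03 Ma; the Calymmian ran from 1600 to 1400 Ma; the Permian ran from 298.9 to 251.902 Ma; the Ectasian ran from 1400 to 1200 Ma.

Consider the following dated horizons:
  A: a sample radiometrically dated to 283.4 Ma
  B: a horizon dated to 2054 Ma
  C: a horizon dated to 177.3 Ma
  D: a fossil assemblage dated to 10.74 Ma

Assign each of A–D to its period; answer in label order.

A — Permian; B — Rhyacian; C — Jurassic; D — Neogene

A: 283.4 Ma lies in 298.9–251.902 Ma, so Permian.
B: 2054 Ma lies in 2300–2050 Ma, so Rhyacian.
C: 177.3 Ma lies in 201.4–145 Ma, so Jurassic.
D: 10.74 Ma lies in 23.03–2.58 Ma, so Neogene.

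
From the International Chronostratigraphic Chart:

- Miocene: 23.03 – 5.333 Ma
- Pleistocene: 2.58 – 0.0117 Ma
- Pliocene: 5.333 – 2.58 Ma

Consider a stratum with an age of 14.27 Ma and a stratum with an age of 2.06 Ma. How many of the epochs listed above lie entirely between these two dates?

1

14.27 Ma sits inside the Miocene (23.03–5.333) and 2.06 Ma inside the Pleistocene (2.58–0.0117); neither of those is wholly between the two dates.
The listed epochs lying completely between them are Pliocene — 1 in all.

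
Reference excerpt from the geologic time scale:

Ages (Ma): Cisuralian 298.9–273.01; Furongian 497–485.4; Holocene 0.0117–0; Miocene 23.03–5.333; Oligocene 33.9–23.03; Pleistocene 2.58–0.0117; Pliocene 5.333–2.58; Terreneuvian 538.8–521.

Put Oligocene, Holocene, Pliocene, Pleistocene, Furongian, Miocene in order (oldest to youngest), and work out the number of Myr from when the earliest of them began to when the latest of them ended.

Start ages (Ma): Furongian 497, Oligocene 33.9, Miocene 23.03, Pliocene 5.333, Pleistocene 2.58, Holocene 0.0117.
Ordered oldest to youngest: Furongian, Oligocene, Miocene, Pliocene, Pleistocene, Holocene.
Span = 497 − 0 = 497 Myr.

Furongian → Oligocene → Miocene → Pliocene → Pleistocene → Holocene; total span 497 Myr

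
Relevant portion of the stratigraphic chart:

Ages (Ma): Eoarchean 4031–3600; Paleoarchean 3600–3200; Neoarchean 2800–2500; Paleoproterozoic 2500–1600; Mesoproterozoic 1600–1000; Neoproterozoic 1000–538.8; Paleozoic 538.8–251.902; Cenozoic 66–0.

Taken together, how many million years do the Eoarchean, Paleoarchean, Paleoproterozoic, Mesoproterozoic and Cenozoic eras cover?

Duration is start − end for each: (4031 − 3600) + (3600 − 3200) + (2500 − 1600) + (1600 − 1000) + (66 − 0).
That is 431 + 400 + 900 + 600 + 66, which totals 2397 million years.

2397 million years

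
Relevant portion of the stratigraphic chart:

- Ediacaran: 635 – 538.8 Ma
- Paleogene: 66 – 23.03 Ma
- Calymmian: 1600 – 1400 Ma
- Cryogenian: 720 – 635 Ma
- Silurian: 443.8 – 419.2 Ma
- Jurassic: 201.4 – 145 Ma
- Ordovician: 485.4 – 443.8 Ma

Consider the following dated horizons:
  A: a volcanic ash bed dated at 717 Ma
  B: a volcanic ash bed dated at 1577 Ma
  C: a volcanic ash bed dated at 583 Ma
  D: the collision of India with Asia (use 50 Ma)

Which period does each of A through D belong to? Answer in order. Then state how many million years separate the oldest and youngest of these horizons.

A — Cryogenian; B — Calymmian; C — Ediacaran; D — Paleogene; span 1527 million years

A: 717 Ma lies in 720–635 Ma, so Cryogenian.
B: 1577 Ma lies in 1600–1400 Ma, so Calymmian.
C: 583 Ma lies in 635–538.8 Ma, so Ediacaran.
D: 50 Ma lies in 66–23.03 Ma, so Paleogene.
Oldest = 1577 Ma, youngest = 50 Ma → span 1527 Myr.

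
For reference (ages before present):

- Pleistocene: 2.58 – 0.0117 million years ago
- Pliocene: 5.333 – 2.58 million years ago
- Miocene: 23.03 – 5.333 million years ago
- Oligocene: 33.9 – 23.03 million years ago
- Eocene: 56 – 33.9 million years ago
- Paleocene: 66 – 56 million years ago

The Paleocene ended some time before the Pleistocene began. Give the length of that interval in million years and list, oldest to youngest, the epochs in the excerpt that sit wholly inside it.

The Paleocene closes at 56 Ma and the Pleistocene opens at 2.58 Ma, so the interval is 56 − 2.58 = 53.42 Myr.
An epoch fits inside if it starts at or after 56 Ma and ends at or before 2.58 Ma; oldest first that gives Eocene, Oligocene, Miocene, Pliocene.

53.42 million years; Eocene, Oligocene, Miocene, Pliocene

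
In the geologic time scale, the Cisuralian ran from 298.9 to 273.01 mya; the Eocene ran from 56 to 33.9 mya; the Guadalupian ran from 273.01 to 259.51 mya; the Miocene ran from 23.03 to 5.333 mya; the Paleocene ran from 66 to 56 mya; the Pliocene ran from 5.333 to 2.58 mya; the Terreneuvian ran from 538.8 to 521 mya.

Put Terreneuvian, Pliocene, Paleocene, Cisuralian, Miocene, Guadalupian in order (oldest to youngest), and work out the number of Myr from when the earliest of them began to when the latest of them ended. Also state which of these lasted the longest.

Start ages (Ma): Terreneuvian 538.8, Cisuralian 298.9, Guadalupian 273.01, Paleocene 66, Miocene 23.03, Pliocene 5.333.
Ordered oldest to youngest: Terreneuvian, Cisuralian, Guadalupian, Paleocene, Miocene, Pliocene.
Span = 538.8 − 2.58 = 536.22 Myr.
Durations: Guadalupian 13.5, Pliocene 2.753, Cisuralian 25.89, Terreneuvian 17.8, Paleocene 10, Miocene 17.697 → longest is Cisuralian (25.89 Myr).

Terreneuvian, Cisuralian, Guadalupian, Paleocene, Miocene, Pliocene; total span 536.22 Myr; longest is Cisuralian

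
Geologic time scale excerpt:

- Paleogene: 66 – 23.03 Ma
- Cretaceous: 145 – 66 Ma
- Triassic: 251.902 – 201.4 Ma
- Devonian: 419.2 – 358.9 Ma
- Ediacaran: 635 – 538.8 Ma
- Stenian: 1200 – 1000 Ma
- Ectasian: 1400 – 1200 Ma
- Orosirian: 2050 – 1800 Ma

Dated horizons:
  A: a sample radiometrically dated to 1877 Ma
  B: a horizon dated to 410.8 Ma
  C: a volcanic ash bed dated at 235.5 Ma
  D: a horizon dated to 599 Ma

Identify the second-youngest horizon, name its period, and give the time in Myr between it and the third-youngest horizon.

B, in the Devonian; 188.2 million years to D

Sorted youngest-first by Ma: C (235.5), B (410.8), D (599), A (1877).
The second youngest is B at 410.8 Ma, which lies in 419.2–358.9 Ma: the Devonian.
The third youngest is D at 599 Ma; separation = |410.8 − 599| = 188.2 Myr.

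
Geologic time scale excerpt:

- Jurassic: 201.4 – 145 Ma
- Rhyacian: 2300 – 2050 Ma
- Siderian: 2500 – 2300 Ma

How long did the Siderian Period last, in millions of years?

2500 − 2300 = 200 million years.

200 million years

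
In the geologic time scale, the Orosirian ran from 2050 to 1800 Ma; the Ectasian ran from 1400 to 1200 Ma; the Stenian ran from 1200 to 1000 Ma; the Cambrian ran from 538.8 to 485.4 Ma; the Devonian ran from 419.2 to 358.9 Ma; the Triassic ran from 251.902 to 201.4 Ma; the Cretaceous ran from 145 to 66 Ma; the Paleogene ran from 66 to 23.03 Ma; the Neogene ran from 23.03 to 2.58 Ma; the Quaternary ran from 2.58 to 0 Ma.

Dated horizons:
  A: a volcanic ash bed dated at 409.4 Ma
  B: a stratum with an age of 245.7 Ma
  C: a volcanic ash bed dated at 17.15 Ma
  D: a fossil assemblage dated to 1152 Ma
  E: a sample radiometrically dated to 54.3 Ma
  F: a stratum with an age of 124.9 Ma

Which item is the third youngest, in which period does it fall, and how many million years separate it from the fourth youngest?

F, in the Cretaceous; 120.8 million years to B

Sorted youngest-first by Ma: C (17.15), E (54.3), F (124.9), B (245.7), A (409.4), D (1152).
The third youngest is F at 124.9 Ma, which lies in 145–66 Ma: the Cretaceous.
The fourth youngest is B at 245.7 Ma; separation = |124.9 − 245.7| = 120.8 Myr.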